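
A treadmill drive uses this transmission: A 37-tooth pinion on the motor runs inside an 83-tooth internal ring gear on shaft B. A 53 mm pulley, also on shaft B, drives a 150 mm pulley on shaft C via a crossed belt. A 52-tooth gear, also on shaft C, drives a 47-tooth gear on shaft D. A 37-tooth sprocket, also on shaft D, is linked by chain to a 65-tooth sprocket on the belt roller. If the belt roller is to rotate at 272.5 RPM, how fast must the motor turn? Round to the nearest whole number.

2747 RPM

Overall ratio R = 2.2432 × 2.8302 × 0.90385 × 1.7568 = 10.081.
Required input speed = output speed × R = 272.5 × 10.081 = 2747 RPM.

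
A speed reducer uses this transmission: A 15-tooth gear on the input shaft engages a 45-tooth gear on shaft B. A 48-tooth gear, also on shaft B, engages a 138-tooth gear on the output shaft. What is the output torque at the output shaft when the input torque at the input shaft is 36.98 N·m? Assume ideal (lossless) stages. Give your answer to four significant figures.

319.0 N·m

After the gear mesh (45/15): 36.98 × 3 = 110.94 N·m
After the gear mesh (138/48): 110.94 × 2.875 = 318.95 N·m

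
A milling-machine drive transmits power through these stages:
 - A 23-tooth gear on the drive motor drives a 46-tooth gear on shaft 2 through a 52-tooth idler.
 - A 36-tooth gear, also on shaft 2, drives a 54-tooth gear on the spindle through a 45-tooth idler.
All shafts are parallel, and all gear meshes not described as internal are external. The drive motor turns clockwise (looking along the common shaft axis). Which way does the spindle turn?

clockwise

the drive motor → shaft 2: driver → idler → driven is 2 external meshes, 2 reversals → CW.
shaft 2 → the spindle: driver → idler → driven is 2 external meshes, 2 reversals → CW.
4 reversals in total — an even number — so the spindle turns the same way as the drive motor.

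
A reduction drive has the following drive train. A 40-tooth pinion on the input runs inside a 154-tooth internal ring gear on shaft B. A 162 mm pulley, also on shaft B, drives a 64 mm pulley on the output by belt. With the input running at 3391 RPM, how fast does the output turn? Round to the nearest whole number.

2229 RPM

internal gear 154/40 = 3.85 → 3391/3.85 = 880.78 RPM
belt 64/162 = 0.39506 → 880.78/0.39506 = 2229.5 RPM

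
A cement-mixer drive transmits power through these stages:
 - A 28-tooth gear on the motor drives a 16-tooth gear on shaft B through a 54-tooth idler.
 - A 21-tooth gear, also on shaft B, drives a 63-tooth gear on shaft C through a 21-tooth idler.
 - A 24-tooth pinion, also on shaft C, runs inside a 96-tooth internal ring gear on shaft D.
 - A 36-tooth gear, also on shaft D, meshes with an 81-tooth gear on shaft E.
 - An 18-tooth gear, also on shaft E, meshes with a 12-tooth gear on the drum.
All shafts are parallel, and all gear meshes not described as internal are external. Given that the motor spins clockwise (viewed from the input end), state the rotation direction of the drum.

clockwise

the motor → shaft B: driver → idler → driven is 2 external meshes, 2 reversals → CW.
shaft B → shaft C: driver → idler → driven is 2 external meshes, 2 reversals → CW.
shaft C → shaft D: internal mesh, same direction → CW.
shaft D → shaft E: external mesh, 1 reversal → CCW.
shaft E → the drum: external mesh, 1 reversal → CW.
6 reversals in total — an even number — so the drum turns the same way as the motor.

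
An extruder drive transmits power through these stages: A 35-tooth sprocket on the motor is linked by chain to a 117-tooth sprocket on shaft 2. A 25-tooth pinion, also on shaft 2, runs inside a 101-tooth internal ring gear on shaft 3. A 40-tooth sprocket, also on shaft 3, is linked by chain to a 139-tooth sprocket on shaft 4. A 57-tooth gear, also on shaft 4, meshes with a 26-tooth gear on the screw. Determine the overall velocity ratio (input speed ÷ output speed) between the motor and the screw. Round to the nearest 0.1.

Each stage contributes driven/driver: chain 117/35 = 3.3429, internal gear 101/25 = 4.04, chain 139/40 = 3.475, gear mesh 26/57 = 0.45614.
Overall: 3.3429 × 4.04 × 3.475 × 0.45614 = 21.407.

21.4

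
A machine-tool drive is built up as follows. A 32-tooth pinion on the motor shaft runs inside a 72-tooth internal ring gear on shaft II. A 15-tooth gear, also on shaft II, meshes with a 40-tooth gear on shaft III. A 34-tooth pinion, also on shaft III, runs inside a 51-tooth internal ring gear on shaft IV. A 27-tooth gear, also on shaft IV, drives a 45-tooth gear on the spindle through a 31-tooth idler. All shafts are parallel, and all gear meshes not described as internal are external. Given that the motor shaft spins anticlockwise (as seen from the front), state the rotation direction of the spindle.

the motor shaft → shaft II: internal mesh, same direction → CCW.
shaft II → shaft III: external mesh, 1 reversal → CW.
shaft III → shaft IV: internal mesh, same direction → CW.
shaft IV → the spindle: driver → idler → driven is 2 external meshes, 2 reversals → CW.
3 reversals in total — an odd number — so the spindle turns opposite to the motor shaft.

clockwise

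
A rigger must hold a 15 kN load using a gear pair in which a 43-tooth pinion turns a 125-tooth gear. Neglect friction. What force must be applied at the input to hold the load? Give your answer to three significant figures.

Gear pair MA = 125/43 = 2.907.
Effort = load / MA = 15 / 2.907 = 5.16 kN.

5.16 kN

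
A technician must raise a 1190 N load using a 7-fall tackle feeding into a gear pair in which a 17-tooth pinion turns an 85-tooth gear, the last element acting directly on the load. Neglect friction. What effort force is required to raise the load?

Block-and-tackle MA = number of supporting rope parts = 7.
Gear pair MA = 85/17 = 5.
Combined ideal MA = 7 × 5 = 35.
Effort = load / MA = 1190 / 35 = 34 N.

34 N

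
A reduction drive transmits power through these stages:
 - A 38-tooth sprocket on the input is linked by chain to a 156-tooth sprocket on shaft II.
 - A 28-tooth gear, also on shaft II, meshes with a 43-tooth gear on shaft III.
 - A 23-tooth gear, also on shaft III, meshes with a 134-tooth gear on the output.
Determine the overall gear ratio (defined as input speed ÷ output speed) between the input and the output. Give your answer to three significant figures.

36.7

Each stage contributes driven/driver: chain 156/38 = 4.1053, gear mesh 43/28 = 1.5357, gear mesh 134/23 = 5.8261.
Overall: 4.1053 × 1.5357 × 5.8261 = 36.731.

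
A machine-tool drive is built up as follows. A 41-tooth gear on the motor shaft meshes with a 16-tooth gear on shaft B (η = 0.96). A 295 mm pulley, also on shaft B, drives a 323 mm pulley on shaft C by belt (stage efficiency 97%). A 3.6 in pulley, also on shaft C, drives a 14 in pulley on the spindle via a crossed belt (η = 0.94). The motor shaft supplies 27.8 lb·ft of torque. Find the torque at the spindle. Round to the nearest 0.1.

After the gear mesh (16/41): 27.8 × 0.39024 × 0.96 = 10.415 lb·ft
After the belt (323/295): 10.415 × 1.0949 × 0.97 = 11.061 lb·ft
After the belt (14/3.6): 11.061 × 3.8889 × 0.94 = 40.435 lb·ft

40.4 lb·ft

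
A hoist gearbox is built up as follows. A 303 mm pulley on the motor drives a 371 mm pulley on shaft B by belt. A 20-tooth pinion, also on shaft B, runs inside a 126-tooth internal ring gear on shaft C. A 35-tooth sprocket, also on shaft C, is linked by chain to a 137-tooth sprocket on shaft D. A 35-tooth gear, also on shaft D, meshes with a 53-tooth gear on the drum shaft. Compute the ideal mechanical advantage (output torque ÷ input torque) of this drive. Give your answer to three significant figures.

45.7

Each stage contributes driven/driver: belt 371/303 = 1.2244, internal gear 126/20 = 6.3, chain 137/35 = 3.9143, gear mesh 53/35 = 1.5143.
Overall: 1.2244 × 6.3 × 3.9143 × 1.5143 = 45.723.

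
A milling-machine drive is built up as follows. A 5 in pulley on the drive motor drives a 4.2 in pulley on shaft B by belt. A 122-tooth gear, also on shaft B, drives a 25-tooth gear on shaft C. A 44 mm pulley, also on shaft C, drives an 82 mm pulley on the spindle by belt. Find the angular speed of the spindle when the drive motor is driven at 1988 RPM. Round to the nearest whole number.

6197 RPM

belt 4.2/5 = 0.84 → 1988/0.84 = 2366.7 RPM
gear mesh 25/122 = 0.20492 → 2366.7/0.20492 = 11549 RPM
belt 82/44 = 1.8636 → 11549/1.8636 = 6197.2 RPM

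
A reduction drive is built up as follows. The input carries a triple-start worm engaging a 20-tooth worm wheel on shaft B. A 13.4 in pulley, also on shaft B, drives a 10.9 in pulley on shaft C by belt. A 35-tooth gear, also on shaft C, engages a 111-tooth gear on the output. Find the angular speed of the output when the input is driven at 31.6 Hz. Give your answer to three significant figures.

1.84 Hz

worm 20/3 = 6.6667 → 31.6/6.6667 = 4.74 Hz
belt 10.9/13.4 = 0.81343 → 4.74/0.81343 = 5.8272 Hz
gear mesh 111/35 = 3.1714 → 5.8272/3.1714 = 1.8374 Hz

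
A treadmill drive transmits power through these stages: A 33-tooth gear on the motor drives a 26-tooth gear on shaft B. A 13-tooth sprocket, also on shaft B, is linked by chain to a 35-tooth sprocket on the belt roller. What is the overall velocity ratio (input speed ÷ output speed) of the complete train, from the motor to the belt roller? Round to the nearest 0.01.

2.12

Each stage contributes driven/driver: gear mesh 26/33 = 0.78788, chain 35/13 = 2.6923.
Overall: 0.78788 × 2.6923 = 2.1212.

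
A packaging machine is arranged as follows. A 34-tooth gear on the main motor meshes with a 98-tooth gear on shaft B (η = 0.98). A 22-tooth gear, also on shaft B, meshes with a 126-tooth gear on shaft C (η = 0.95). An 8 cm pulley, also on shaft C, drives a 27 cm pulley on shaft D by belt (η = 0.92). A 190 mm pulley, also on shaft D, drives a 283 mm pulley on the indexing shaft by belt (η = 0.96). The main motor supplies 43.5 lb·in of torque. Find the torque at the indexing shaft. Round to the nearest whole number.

Gear mesh: ratio = 98/34 = 2.8824; torque at shaft B = 43.5 × 2.8824 × 0.98 = 122.87 lb·in.
Gear mesh: ratio = 126/22 = 5.7273; torque at shaft C = 122.87 × 5.7273 × 0.95 = 668.55 lb·in.
Belt: ratio = 27/8 = 3.375; torque at shaft D = 668.55 × 3.375 × 0.92 = 2075.8 lb·in.
Belt: ratio = 283/190 = 1.4895; torque at the indexing shaft = 2075.8 × 1.4895 × 0.96 = 2968.2 lb·in.

2968 lb·in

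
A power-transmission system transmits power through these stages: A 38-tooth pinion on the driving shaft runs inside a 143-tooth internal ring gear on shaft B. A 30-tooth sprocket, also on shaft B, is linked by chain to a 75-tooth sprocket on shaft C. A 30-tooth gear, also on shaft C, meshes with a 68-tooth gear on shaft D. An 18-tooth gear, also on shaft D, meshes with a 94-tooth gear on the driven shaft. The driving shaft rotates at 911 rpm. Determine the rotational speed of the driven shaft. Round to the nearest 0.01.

the driving shaft → shaft B (internal gear, 143/38): 911 ÷ 3.7632 = 242.08 rpm
shaft B → shaft C (chain, 75/30): 242.08 ÷ 2.5 = 96.834 rpm
shaft C → shaft D (gear mesh, 68/30): 96.834 ÷ 2.2667 = 42.721 rpm
shaft D → the driven shaft (gear mesh, 94/18): 42.721 ÷ 5.2222 = 8.1806 rpm

8.18 rpm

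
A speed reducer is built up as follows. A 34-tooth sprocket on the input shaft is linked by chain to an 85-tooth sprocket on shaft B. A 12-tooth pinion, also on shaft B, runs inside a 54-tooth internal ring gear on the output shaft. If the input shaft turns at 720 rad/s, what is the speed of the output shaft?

chain 85/34 = 2.5 → 720/2.5 = 288 rad/s
internal gear 54/12 = 4.5 → 288/4.5 = 64 rad/s

64 rad/s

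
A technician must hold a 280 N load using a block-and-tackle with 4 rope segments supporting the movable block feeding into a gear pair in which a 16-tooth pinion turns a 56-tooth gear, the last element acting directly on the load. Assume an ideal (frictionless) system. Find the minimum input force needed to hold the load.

20 N

Block-and-tackle MA = number of supporting rope parts = 4.
Gear pair MA = 56/16 = 3.5.
Combined ideal MA = 4 × 3.5 = 14.
Effort = load / MA = 280 / 14 = 20 N.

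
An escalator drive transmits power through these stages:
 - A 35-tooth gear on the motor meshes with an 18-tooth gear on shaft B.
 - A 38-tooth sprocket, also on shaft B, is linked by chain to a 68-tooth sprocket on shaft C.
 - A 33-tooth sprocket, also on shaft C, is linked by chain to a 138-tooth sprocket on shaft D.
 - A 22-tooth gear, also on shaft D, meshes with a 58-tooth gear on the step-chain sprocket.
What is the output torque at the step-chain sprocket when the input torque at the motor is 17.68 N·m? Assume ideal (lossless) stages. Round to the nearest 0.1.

After the gear mesh (18/35): 17.68 × 0.51429 = 9.0926 N·m
After the chain (68/38): 9.0926 × 1.7895 = 16.271 N·m
After the chain (138/33): 16.271 × 4.1818 = 68.042 N·m
After the gear mesh (58/22): 68.042 × 2.6364 = 179.38 N·m

179.4 N·m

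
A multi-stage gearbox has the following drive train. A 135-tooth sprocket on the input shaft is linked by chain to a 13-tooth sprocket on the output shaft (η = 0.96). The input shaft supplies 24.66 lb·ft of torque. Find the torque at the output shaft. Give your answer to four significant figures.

chain 13/135 = 0.096296 → τ = 24.66·0.096296·0.96 = 2.2797 lb·ft

2.280 lb·ft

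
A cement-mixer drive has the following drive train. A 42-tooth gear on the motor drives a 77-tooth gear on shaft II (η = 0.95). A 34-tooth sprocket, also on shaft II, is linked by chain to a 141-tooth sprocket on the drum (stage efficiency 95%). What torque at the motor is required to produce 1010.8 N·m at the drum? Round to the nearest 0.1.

Overall ratio R = 1.8333 × 4.1471 = 7.6029; overall efficiency η = 0.95 × 0.95 = 0.9025.
Input torque = output torque / (R × η) = 1010.8 / (7.6029 × 0.9025) = 147.31 N·m.

147.3 N·m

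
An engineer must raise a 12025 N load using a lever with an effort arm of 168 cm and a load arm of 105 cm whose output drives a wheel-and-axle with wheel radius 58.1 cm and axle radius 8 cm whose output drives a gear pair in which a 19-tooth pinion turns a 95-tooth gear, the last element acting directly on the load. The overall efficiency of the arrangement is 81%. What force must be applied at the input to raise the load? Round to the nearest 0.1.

255.5 N

Lever MA = effort arm / load arm = 168/105 = 1.6.
Wheel-and-axle MA = R/r = 58.1/8 = 7.2625.
Gear pair MA = 95/19 = 5.
Combined ideal MA = 1.6 × 7.2625 × 5 = 58.1.
Actual MA = 58.1 × 0.81 = 47.061.
Effort = load / actual MA = 12025 / 47.061 = 255.52 N.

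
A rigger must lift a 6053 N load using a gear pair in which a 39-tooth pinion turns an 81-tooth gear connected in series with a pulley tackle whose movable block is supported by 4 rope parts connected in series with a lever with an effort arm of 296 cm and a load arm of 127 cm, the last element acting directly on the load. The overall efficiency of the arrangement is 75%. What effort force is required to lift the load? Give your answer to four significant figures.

Gear pair MA = 81/39 = 2.0769.
Block-and-tackle MA = number of supporting rope parts = 4.
Lever MA = effort arm / load arm = 296/127 = 2.3307.
Combined ideal MA = 2.0769 × 4 × 2.3307 = 19.363.
Actual MA = 19.363 × 0.75 = 14.522.
Effort = load / actual MA = 6053 / 14.522 = 416.81 N.

416.8 N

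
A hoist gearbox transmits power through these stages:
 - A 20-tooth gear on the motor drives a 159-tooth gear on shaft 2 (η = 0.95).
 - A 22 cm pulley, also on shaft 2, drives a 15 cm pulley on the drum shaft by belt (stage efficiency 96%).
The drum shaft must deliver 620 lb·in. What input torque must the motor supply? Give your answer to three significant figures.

Overall ratio R = 7.95 × 0.68182 = 5.4205; overall efficiency η = 0.95 × 0.96 = 0.9120.
Input torque = output torque / (R × η) = 620 / (5.4205 × 0.9120) = 125.42 lb·in.

125 lb·in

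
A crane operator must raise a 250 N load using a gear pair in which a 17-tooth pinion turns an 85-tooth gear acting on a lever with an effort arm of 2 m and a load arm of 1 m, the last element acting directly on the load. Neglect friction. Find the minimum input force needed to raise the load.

25 N

Gear pair MA = 85/17 = 5.
Lever MA = effort arm / load arm = 2/1 = 2.
Combined ideal MA = 5 × 2 = 10.
Effort = load / MA = 250 / 10 = 25 N.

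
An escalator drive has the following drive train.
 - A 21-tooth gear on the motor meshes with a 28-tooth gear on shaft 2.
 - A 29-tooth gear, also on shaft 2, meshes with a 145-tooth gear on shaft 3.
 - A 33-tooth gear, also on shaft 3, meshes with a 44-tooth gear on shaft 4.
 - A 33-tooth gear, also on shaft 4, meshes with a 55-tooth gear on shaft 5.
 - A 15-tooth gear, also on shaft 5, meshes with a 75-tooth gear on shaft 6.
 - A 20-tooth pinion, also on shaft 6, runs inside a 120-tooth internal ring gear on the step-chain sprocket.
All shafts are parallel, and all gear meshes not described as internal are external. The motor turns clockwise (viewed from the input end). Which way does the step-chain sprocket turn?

counterclockwise

the motor → shaft 2: external mesh, 1 reversal → CCW.
shaft 2 → shaft 3: external mesh, 1 reversal → CW.
shaft 3 → shaft 4: external mesh, 1 reversal → CCW.
shaft 4 → shaft 5: external mesh, 1 reversal → CW.
shaft 5 → shaft 6: external mesh, 1 reversal → CCW.
shaft 6 → the step-chain sprocket: internal mesh, same direction → CCW.
5 reversals in total — an odd number — so the step-chain sprocket turns opposite to the motor.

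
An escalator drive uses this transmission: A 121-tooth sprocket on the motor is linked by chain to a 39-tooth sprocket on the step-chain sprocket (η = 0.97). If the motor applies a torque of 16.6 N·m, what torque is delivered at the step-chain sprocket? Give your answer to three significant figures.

After the chain (39/121): 16.6 × 0.32231 × 0.97 = 5.1899 N·m

5.19 N·m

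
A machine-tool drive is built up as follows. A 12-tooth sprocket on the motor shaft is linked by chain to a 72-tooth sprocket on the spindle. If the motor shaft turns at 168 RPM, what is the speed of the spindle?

chain 72/12 = 6 → 168/6 = 28 RPM

28 RPM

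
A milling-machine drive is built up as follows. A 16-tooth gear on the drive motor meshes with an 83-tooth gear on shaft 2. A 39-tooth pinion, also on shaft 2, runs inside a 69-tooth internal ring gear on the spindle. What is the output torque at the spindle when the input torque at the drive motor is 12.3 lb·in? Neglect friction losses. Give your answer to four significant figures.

112.9 lb·in

gear mesh 83/16 = 5.1875 → τ = 12.3·5.1875 = 63.806 lb·in
internal gear 69/39 = 1.7692 → τ = 63.806·1.7692 = 112.89 lb·in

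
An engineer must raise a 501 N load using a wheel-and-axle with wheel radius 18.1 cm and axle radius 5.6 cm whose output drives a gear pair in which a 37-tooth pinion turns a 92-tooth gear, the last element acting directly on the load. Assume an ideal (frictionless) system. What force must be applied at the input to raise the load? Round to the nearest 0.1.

62.3 N

Wheel-and-axle MA = R/r = 18.1/5.6 = 3.2321.
Gear pair MA = 92/37 = 2.4865.
Combined ideal MA = 3.2321 × 2.4865 = 8.0367.
Effort = load / MA = 501 / 8.0367 = 62.339 N.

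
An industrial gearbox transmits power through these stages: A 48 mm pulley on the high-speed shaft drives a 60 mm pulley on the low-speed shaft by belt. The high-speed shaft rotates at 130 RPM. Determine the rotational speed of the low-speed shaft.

Belt: ratio = 60/48 = 1.25, so the low-speed shaft turns at 130 / 1.25 = 104 RPM.

104 RPM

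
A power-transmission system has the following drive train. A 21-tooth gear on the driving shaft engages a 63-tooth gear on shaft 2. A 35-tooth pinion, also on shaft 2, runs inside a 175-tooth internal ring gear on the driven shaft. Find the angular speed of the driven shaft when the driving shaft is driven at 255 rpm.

17 rpm

Gear mesh: ratio = 63/21 = 3, so shaft 2 turns at 255 / 3 = 85 rpm.
Internal gear: ratio = 175/35 = 5, so the driven shaft turns at 85 / 5 = 17 rpm.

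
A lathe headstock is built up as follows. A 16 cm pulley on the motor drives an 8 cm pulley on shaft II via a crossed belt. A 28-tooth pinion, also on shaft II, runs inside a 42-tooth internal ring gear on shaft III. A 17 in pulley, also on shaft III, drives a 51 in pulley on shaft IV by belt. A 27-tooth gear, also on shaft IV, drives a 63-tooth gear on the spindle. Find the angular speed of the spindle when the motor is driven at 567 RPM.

108 RPM

the motor → shaft II (belt, 8/16): 567 ÷ 0.5 = 1134 RPM
shaft II → shaft III (internal gear, 42/28): 1134 ÷ 1.5 = 756 RPM
shaft III → shaft IV (belt, 51/17): 756 ÷ 3 = 252 RPM
shaft IV → the spindle (gear mesh, 63/27): 252 ÷ 2.3333 = 108 RPM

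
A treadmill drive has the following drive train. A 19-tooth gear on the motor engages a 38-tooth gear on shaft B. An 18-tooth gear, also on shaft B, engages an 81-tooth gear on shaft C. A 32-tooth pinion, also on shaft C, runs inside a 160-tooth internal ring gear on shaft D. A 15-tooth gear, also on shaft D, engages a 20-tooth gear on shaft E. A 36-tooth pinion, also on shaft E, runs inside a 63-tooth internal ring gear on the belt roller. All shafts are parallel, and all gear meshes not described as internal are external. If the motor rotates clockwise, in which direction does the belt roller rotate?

counterclockwise

the motor → shaft B: external mesh, 1 reversal → CCW.
shaft B → shaft C: external mesh, 1 reversal → CW.
shaft C → shaft D: internal mesh, same direction → CW.
shaft D → shaft E: external mesh, 1 reversal → CCW.
shaft E → the belt roller: internal mesh, same direction → CCW.
3 reversals in total — an odd number — so the belt roller turns opposite to the motor.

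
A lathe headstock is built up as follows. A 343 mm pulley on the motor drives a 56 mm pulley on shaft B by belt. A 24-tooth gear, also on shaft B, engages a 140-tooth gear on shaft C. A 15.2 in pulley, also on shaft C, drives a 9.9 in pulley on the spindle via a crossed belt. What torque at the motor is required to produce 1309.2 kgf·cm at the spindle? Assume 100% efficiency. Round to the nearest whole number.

2111 kgf·cm

Overall ratio R = 0.16327 × 5.8333 × 0.65132 = 0.6203.
Input torque = output torque / R = 1309.2 / 0.6203 = 2110.6 kgf·cm.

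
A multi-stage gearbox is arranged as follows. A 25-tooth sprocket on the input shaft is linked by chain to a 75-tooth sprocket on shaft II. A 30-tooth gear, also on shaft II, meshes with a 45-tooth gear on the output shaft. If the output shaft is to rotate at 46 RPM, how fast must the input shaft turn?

Overall ratio R = 3 × 1.5 = 4.5.
Required input speed = output speed × R = 46 × 4.5 = 207 RPM.

207 RPM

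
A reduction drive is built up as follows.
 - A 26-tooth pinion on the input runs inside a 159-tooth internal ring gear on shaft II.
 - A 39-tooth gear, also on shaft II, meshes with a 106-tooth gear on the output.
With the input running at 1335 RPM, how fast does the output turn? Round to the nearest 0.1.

internal gear 159/26 = 6.1154 → 1335/6.1154 = 218.3 RPM
gear mesh 106/39 = 2.7179 → 218.3/2.7179 = 80.319 RPM

80.3 RPM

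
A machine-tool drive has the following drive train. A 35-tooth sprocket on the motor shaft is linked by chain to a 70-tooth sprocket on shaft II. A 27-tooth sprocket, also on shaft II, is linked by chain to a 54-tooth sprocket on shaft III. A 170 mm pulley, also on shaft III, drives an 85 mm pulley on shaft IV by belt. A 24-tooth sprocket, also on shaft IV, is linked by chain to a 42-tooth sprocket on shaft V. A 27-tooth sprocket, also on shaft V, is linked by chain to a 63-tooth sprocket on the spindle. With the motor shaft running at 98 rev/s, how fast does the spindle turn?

the motor shaft → shaft II (chain, 70/35): 98 ÷ 2 = 49 rev/s
shaft II → shaft III (chain, 54/27): 49 ÷ 2 = 24.5 rev/s
shaft III → shaft IV (belt, 85/170): 24.5 ÷ 0.5 = 49 rev/s
shaft IV → shaft V (chain, 42/24): 49 ÷ 1.75 = 28 rev/s
shaft V → the spindle (chain, 63/27): 28 ÷ 2.3333 = 12 rev/s

12 rev/s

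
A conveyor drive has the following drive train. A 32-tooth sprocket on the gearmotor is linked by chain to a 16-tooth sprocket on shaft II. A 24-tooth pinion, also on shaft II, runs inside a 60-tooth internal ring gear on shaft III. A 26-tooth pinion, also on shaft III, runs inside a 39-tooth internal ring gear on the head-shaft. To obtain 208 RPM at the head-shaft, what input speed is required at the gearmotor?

390 RPM

Overall ratio R = 0.5 × 2.5 × 1.5 = 1.875.
Required input speed = output speed × R = 208 × 1.875 = 390 RPM.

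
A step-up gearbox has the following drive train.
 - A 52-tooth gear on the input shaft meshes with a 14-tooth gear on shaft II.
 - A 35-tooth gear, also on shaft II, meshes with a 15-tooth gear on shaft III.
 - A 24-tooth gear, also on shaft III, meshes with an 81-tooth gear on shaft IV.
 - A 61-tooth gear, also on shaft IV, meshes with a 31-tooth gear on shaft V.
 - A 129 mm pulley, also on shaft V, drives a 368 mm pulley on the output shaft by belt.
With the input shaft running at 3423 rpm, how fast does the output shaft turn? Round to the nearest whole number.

Gear mesh: ratio = 14/52 = 0.26923, so shaft II turns at 3423 / 0.26923 = 12714 rpm.
Gear mesh: ratio = 15/35 = 0.42857, so shaft III turns at 12714 / 0.42857 = 29666 rpm.
Gear mesh: ratio = 81/24 = 3.375, so shaft IV turns at 29666 / 3.375 = 8789.9 rpm.
Gear mesh: ratio = 31/61 = 0.5082, so shaft V turns at 8789.9 / 0.5082 = 17296 rpm.
Belt: ratio = 368/129 = 2.8527, so the output shaft turns at 17296 / 2.8527 = 6063.1 rpm.

6063 rpm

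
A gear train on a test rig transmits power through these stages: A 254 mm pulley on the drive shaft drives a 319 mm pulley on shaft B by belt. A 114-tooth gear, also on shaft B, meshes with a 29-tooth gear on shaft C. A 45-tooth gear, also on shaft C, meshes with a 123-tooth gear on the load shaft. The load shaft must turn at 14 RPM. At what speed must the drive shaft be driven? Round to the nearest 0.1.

12.2 RPM

Overall ratio R = 1.2559 × 0.25439 × 2.7333 = 0.87326.
Required input speed = output speed × R = 14 × 0.87326 = 12.226 RPM.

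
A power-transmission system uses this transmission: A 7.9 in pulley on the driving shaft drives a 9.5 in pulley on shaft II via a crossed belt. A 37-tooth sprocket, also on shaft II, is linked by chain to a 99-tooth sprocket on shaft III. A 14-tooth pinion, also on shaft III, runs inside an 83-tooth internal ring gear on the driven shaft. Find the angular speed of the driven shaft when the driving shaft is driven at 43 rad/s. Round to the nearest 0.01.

the driving shaft → shaft II (belt, 9.5/7.9): 43 ÷ 1.2025 = 35.758 rad/s
shaft II → shaft III (chain, 99/37): 35.758 ÷ 2.6757 = 13.364 rad/s
shaft III → the driven shaft (internal gear, 83/14): 13.364 ÷ 5.9286 = 2.2542 rad/s

2.25 rad/s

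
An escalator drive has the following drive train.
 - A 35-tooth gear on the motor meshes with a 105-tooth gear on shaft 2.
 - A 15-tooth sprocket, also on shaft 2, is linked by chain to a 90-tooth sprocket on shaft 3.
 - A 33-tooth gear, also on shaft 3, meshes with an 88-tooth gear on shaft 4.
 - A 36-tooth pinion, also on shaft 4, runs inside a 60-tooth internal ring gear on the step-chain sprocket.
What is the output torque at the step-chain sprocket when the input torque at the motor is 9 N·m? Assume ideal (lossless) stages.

720 N·m

Gear mesh: ratio = 105/35 = 3; torque at shaft 2 = 9 × 3 = 27 N·m.
Chain: ratio = 90/15 = 6; torque at shaft 3 = 27 × 6 = 162 N·m.
Gear mesh: ratio = 88/33 = 2.6667; torque at shaft 4 = 162 × 2.6667 = 432 N·m.
Internal gear: ratio = 60/36 = 1.6667; torque at the step-chain sprocket = 432 × 1.6667 = 720 N·m.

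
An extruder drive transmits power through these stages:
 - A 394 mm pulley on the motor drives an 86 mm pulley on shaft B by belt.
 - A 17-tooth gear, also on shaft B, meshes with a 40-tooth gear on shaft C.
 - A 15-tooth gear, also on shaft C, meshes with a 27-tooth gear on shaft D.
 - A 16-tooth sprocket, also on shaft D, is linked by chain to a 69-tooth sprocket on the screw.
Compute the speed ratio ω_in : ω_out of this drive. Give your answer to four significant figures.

3.987

Each stage contributes driven/driver: belt 86/394 = 0.21827, gear mesh 40/17 = 2.3529, gear mesh 27/15 = 1.8, chain 69/16 = 4.3125.
Overall: 0.21827 × 2.3529 × 1.8 × 4.3125 = 3.9867.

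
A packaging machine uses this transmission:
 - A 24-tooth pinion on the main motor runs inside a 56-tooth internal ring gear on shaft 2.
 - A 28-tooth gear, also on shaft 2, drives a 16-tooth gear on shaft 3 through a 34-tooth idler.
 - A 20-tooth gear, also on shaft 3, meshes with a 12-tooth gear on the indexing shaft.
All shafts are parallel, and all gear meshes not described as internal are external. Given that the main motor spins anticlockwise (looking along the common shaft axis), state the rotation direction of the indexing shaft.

the main motor → shaft 2: internal mesh, same direction → CCW.
shaft 2 → shaft 3: driver → idler → driven is 2 external meshes, 2 reversals → CCW.
shaft 3 → the indexing shaft: external mesh, 1 reversal → CW.
3 reversals in total — an odd number — so the indexing shaft turns opposite to the main motor.

clockwise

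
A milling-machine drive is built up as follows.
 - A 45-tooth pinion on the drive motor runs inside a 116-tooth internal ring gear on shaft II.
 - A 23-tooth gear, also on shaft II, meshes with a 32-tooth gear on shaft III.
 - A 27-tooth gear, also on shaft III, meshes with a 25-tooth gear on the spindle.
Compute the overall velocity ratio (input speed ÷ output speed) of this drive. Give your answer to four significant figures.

Each stage contributes driven/driver: internal gear 116/45 = 2.5778, gear mesh 32/23 = 1.3913, gear mesh 25/27 = 0.92593.
Overall: 2.5778 × 1.3913 × 0.92593 = 3.3208.

3.321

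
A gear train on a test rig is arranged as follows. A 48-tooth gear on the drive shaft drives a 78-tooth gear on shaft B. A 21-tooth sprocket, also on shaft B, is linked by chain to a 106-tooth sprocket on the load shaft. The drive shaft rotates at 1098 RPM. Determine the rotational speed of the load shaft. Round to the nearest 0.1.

133.9 RPM

gear mesh 78/48 = 1.625 → 1098/1.625 = 675.69 RPM
chain 106/21 = 5.0476 → 675.69/5.0476 = 133.86 RPM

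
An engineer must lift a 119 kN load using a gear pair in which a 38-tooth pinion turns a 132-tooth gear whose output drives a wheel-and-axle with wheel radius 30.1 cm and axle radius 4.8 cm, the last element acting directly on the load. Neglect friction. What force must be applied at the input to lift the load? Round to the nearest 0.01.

5.46 kN

Gear pair MA = 132/38 = 3.4737.
Wheel-and-axle MA = R/r = 30.1/4.8 = 6.2708.
Combined ideal MA = 3.4737 × 6.2708 = 21.783.
Effort = load / MA = 119 / 21.783 = 5.463 kN.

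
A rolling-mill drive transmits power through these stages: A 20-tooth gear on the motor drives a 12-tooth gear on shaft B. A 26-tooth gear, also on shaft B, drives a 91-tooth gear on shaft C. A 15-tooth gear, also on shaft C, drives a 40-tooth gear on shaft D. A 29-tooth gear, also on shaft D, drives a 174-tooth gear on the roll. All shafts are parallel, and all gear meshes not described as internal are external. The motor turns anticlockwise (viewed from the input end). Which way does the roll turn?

anticlockwise

the motor → shaft B: external mesh, 1 reversal → CW.
shaft B → shaft C: external mesh, 1 reversal → CCW.
shaft C → shaft D: external mesh, 1 reversal → CW.
shaft D → the roll: external mesh, 1 reversal → CCW.
4 reversals in total — an even number — so the roll turns the same way as the motor.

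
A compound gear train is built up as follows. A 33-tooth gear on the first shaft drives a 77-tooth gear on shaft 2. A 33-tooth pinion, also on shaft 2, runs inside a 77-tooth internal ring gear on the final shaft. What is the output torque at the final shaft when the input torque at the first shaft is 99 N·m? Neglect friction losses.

539 N·m

gear mesh 77/33 = 2.3333 → τ = 99·2.3333 = 231 N·m
internal gear 77/33 = 2.3333 → τ = 231·2.3333 = 539 N·m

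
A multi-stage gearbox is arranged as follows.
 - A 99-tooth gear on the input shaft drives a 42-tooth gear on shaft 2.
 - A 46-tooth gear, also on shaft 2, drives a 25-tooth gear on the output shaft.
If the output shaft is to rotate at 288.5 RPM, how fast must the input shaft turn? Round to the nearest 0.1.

Overall ratio R = 0.42424 × 0.54348 = 0.23057.
Required input speed = output speed × R = 288.5 × 0.23057 = 66.518 RPM.

66.5 RPM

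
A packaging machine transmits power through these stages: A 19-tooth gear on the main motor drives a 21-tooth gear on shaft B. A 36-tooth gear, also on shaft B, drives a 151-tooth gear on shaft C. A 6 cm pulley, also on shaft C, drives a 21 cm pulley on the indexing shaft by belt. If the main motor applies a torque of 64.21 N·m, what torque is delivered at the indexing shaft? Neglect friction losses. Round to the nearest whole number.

gear mesh 21/19 = 1.1053 → τ = 64.21·1.1053 = 70.969 N·m
gear mesh 151/36 = 4.1944 → τ = 70.969·4.1944 = 297.68 N·m
belt 21/6 = 3.5 → τ = 297.68·3.5 = 1041.9 N·m

1042 N·m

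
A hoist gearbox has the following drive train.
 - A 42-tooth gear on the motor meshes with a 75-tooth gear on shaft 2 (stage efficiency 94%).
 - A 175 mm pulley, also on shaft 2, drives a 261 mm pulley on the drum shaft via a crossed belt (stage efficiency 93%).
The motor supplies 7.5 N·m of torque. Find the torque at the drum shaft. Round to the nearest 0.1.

17.5 N·m

gear mesh 75/42 = 1.7857 → τ = 7.5·1.7857·0.94 = 12.589 N·m
belt 261/175 = 1.4914 → τ = 12.589·1.4914·0.93 = 17.462 N·m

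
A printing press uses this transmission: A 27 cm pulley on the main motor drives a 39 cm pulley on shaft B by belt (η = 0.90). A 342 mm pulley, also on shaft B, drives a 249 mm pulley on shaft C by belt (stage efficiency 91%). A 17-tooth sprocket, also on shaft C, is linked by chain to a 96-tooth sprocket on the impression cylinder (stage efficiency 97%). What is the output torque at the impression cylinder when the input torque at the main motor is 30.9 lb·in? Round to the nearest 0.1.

belt 39/27 = 1.4444 → τ = 30.9·1.4444·0.90 = 40.17 lb·in
belt 249/342 = 0.72807 → τ = 40.17·0.72807·0.91 = 26.614 lb·in
chain 96/17 = 5.6471 → τ = 26.614·5.6471·0.97 = 145.78 lb·in

145.8 lb·in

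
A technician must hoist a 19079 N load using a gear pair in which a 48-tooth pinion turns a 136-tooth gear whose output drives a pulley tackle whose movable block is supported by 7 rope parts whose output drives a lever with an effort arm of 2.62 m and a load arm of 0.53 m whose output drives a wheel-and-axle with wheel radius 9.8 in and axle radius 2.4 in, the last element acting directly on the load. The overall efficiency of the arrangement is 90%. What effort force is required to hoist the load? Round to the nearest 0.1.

Gear pair MA = 136/48 = 2.8333.
Block-and-tackle MA = number of supporting rope parts = 7.
Lever MA = effort arm / load arm = 2.62/0.53 = 4.9434.
Wheel-and-axle MA = R/r = 9.8/2.4 = 4.0833.
Combined ideal MA = 2.8333 × 7 × 4.9434 × 4.0833 = 400.35.
Actual MA = 400.35 × 0.90 = 360.31.
Effort = load / actual MA = 19079 / 360.31 = 52.951 N.

53.0 N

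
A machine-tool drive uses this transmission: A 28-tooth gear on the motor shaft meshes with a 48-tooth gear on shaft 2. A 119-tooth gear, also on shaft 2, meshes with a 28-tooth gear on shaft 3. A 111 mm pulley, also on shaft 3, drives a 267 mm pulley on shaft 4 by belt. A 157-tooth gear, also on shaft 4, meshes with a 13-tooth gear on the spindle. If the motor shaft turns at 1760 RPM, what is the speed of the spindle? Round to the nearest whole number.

21907 RPM

gear mesh 48/28 = 1.7143 → 1760/1.7143 = 1026.7 RPM
gear mesh 28/119 = 0.23529 → 1026.7/0.23529 = 4363.3 RPM
belt 267/111 = 2.4054 → 4363.3/2.4054 = 1814 RPM
gear mesh 13/157 = 0.082803 → 1814/0.082803 = 21907 RPM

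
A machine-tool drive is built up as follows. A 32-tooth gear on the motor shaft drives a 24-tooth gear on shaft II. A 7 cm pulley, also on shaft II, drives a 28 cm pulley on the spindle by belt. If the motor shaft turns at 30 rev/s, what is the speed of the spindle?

Gear mesh: ratio = 24/32 = 0.75, so shaft II turns at 30 / 0.75 = 40 rev/s.
Belt: ratio = 28/7 = 4, so the spindle turns at 40 / 4 = 10 rev/s.

10 rev/s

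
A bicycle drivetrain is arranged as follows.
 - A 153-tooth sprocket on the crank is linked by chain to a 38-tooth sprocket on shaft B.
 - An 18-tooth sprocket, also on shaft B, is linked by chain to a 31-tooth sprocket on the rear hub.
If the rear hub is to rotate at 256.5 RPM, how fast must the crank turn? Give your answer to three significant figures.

110 RPM

Overall ratio R = 0.24837 × 1.7222 = 0.42774.
Required input speed = output speed × R = 256.5 × 0.42774 = 109.72 RPM.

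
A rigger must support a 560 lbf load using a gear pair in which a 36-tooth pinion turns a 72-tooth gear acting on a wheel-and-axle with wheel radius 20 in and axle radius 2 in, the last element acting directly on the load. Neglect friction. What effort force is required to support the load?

28 lbf

Gear pair MA = 72/36 = 2.
Wheel-and-axle MA = R/r = 20/2 = 10.
Combined ideal MA = 2 × 10 = 20.
Effort = load / MA = 560 / 20 = 28 lbf.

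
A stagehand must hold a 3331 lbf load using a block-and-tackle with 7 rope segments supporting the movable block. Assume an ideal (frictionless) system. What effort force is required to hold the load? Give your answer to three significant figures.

476 lbf

Block-and-tackle MA = number of supporting rope parts = 7.
Effort = load / MA = 3331 / 7 = 475.86 lbf.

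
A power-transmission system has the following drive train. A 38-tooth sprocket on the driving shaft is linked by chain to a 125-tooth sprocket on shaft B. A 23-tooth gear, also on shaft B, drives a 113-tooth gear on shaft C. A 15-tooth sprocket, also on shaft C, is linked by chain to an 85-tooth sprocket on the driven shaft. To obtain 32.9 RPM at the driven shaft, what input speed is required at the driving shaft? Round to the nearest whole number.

Overall ratio R = 3.2895 × 4.913 × 5.6667 = 91.581.
Required input speed = output speed × R = 32.9 × 91.581 = 3013 RPM.

3013 RPM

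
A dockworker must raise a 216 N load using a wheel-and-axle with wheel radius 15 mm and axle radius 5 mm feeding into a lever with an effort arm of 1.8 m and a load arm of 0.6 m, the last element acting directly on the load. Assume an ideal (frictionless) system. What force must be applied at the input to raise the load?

Wheel-and-axle MA = R/r = 15/5 = 3.
Lever MA = effort arm / load arm = 1.8/0.6 = 3.
Combined ideal MA = 3 × 3 = 9.
Effort = load / MA = 216 / 9 = 24 N.

24 N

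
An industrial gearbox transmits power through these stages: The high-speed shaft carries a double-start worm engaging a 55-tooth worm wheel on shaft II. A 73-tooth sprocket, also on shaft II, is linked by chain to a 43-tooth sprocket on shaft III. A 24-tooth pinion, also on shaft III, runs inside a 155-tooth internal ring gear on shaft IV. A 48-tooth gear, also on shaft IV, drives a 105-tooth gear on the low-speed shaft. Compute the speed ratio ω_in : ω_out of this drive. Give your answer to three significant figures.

Each stage contributes driven/driver: worm 55/2 = 27.5, chain 43/73 = 0.58904, internal gear 155/24 = 6.4583, gear mesh 105/48 = 2.1875.
Overall: 27.5 × 0.58904 × 6.4583 × 2.1875 = 228.85.

229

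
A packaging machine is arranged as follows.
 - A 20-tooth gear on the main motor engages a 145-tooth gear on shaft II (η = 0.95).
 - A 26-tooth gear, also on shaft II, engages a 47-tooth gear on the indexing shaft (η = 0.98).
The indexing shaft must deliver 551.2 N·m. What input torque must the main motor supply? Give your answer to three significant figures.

45.2 N·m

Overall ratio R = 7.25 × 1.8077 = 13.106; overall efficiency η = 0.95 × 0.98 = 0.9310.
Input torque = output torque / (R × η) = 551.2 / (13.106 × 0.9310) = 45.175 N·m.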